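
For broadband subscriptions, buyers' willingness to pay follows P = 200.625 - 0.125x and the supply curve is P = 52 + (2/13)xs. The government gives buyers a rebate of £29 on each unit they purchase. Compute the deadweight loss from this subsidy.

Deadweight loss = £1508

Pre-subsidy: 200.625 - 0.125x = 52 + (2/13)x gives x* = 533 and P* = 134.
With the rebate, buyers effectively pay Pb = Ps − 29, where Ps is the price sellers receive.
On the curves, Pb = 200.625 - 0.125x and Ps = 52 + (2/13)x; the wedge Ps − Pb = 29 gives 52 + (2/13)x − (200.625 - 0.125x) = 29, so x' = 637.
Then Pb = 200.625 − 0.125·637 = 121 and Ps = 52 + (2/13)·637 = 150.
The subsidy expands output by 637 − 533 = 104 past the efficient level; on those units the gap between marginal cost and willingness to pay runs from 0 up to 29.
DWL = ½ × 29 × 104 = 1508.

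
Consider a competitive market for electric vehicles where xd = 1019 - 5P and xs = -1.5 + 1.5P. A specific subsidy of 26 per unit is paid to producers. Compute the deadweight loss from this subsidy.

Pre-subsidy: 1019 - 5P = -1.5 + 1.5P gives P* = 157, x* = 234.
With the subsidy, sellers receive Ps = Pb + 26 for each unit, where Pb is the price buyers pay.
Supply in terms of Pb becomes xs = -1.5 + 1.5(Pb + 26) = 37.5 + 1.5Pb. Setting this equal to demand: 1019 - 5Pb = 37.5 + 1.5Pb, so Pb = 151.
Sellers receive Ps = 151 + 26 = 177; x' = 1019 − 5·151 = 264.
The subsidy expands output by 264 − 234 = 30 past the efficient level; on those units the gap between marginal cost and willingness to pay runs from 0 up to 26.
DWL = ½ × 26 × 30 = 390.

Deadweight loss = 390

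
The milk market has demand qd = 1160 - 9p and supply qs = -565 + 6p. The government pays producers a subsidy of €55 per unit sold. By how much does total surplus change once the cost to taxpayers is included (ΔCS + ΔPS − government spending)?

Pre-subsidy: 1160 - 9p = -565 + 6p gives p* = 115, q* = 125.
With the subsidy, sellers receive ps = pb + 55 for each unit, where pb is the price buyers pay.
Supply in terms of pb becomes qs = -565 + 6(pb + 55) = -235 + 6pb. Setting this equal to demand: 1160 - 9pb = -235 + 6pb, so pb = 93.
Sellers receive ps = 93 + 55 = 148; q' = 1160 − 9·93 = 323.
ΔCS = ½(125 + 323)(115 − 93) = 4928; ΔPS = ½(125 + 323)(148 − 115) = 7392.
Government spending = 55 × 323 = 17765.
Net change = 4928 + 7392 − 17765 = -5445. The loss equals the DWL triangle ½·55·198.

Net change in total surplus = -€5445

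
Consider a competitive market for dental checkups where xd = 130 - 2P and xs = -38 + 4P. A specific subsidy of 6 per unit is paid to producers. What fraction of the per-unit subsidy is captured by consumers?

Consumer share = 2/3

Pre-subsidy: 130 - 2P = -38 + 4P gives P* = 28, x* = 74.
With the subsidy, sellers receive Ps = Pb + 6 for each unit, where Pb is the price buyers pay.
Supply in terms of Pb becomes xs = -38 + 4(Pb + 6) = -14 + 4Pb. Setting this equal to demand: 130 - 2Pb = -14 + 4Pb, so Pb = 24.
Sellers receive Ps = 24 + 6 = 30; x' = 130 − 2·24 = 82.
Buyers' price falls by P* − Pb = 28 − 24 = 4; sellers' price rises by Ps − P* = 30 − 28 = 2.
So consumers capture 4/6 = 2/3 of each unit of subsidy.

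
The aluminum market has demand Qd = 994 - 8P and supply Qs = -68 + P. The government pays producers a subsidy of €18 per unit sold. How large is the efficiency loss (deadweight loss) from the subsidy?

Deadweight loss = €144

Pre-subsidy: 994 - 8P = -68 + P gives P* = 118, Q* = 50.
With the subsidy, sellers receive Ps = Pb + 18 for each unit, where Pb is the price buyers pay.
Supply in terms of Pb becomes Qs = -68 + 1(Pb + 18) = -50 + Pb. Setting this equal to demand: 994 - 8Pb = -50 + Pb, so Pb = 116.
Sellers receive Ps = 116 + 18 = 134; Q' = 994 − 8·116 = 66.
The subsidy expands output by 66 − 50 = 16 past the efficient level; on those units the gap between marginal cost and willingness to pay runs from 0 up to 18.
DWL = ½ × 18 × 16 = 144.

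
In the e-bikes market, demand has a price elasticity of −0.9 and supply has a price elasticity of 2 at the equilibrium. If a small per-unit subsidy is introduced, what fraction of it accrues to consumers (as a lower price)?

Consumer share = 20/29

For a small subsidy around the equilibrium, the benefit split depends on the relative slopes, which at a point are proportional to the elasticities.
Buyer share = εs/(εs + |εd|) = 2/(2 + 0.9) = 20/29; seller share = |εd|/(εs + |εd|) = 9/29.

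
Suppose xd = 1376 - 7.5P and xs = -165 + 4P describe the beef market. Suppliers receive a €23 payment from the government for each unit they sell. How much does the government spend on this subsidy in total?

Government cost = €9913

Pre-subsidy: 1376 - 7.5P = -165 + 4P gives P* = 134, x* = 371.
With the subsidy, sellers receive Ps = Pb + 23 for each unit, where Pb is the price buyers pay.
Supply in terms of Pb becomes xs = -165 + 4(Pb + 23) = -73 + 4Pb. Setting this equal to demand: 1376 - 7.5Pb = -73 + 4Pb, so Pb = 126.
Sellers receive Ps = 126 + 23 = 149; x' = 1376 − 7.5·126 = 431.
Government outlay = subsidy × quantity = 23 × 431 = 9913.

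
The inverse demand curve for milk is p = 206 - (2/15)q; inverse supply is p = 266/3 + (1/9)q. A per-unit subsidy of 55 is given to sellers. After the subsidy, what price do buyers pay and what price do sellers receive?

Buyers pay 112; sellers receive 167

Pre-subsidy: 206 - (2/15)q = 266/3 + (1/9)q gives q* = 480 and p* = 142.
With the subsidy, sellers receive ps = pb + 55 for each unit, where pb is the price buyers pay.
On the curves, pb = 206 - (2/15)q and ps = 266/3 + (1/9)q; the wedge ps − pb = 55 gives 266/3 + (1/9)q − (206 - (2/15)q) = 55, so q' = 705.
Then pb = 206 − (2/15)·705 = 112 and ps = 266/3 + (1/9)·705 = 167.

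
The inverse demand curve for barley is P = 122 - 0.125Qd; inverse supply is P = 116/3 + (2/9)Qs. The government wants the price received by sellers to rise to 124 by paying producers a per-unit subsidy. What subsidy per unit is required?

At a seller price of 124, quantity supplied is -174 + 4.5·124 = 384.
Buyers absorb 384 only when they pay Pb = 122 − 0.125·384 = 74.
s = Ps − Pb = 124 − 74 = 50.

Required subsidy s = 50 per unit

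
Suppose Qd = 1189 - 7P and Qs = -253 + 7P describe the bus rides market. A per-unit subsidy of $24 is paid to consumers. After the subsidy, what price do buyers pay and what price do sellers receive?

Pre-subsidy: 1189 - 7P = -253 + 7P gives P* = 103, Q* = 468.
With the rebate, buyers effectively pay Pb = Ps − 24, where Ps is the price sellers receive.
Demand in terms of Ps becomes Qd = 1189 − 7(Ps − 24) = 1357 - 7Ps. Setting this equal to supply: 1357 - 7Ps = -253 + 7Ps, so Ps = 115.
Buyers pay Pb = 115 − 24 = 91; Q' = -253 + 7·115 = 552.

Buyers pay $91; sellers receive $115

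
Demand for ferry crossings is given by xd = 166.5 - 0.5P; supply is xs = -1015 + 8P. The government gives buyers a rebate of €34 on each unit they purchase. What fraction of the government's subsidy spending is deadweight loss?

Pre-subsidy: 166.5 - 0.5P = -1015 + 8P gives P* = 139, x* = 97.
With the rebate, buyers effectively pay Pb = Ps − 34, where Ps is the price sellers receive.
Demand in terms of Ps becomes xd = 166.5 − 0.5(Ps − 34) = 183.5 - 0.5Ps. Setting this equal to supply: 183.5 - 0.5Ps = -1015 + 8Ps, so Ps = 141.
Buyers pay Pb = 141 − 34 = 107; x' = -1015 + 8·141 = 113.
ΔCS = ½(97 + 113)(139 − 107) = 3360; ΔPS = ½(97 + 113)(141 − 139) = 210.
Government spending = 34 × 113 = 3842.
DWL = ½ × 34 × (113 − 97) = 272; fraction = 272 / 3842 = 8/113.

DWL / government spending = 8/113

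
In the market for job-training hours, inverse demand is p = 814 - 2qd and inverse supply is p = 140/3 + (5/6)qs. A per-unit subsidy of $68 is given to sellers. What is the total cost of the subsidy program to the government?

Pre-subsidy: 814 - 2q = 140/3 + (5/6)q gives q* = 4604/17 and p* = 4630/17.
With the subsidy, sellers receive ps = pb + 68 for each unit, where pb is the price buyers pay.
On the curves, pb = 814 - 2q and ps = 140/3 + (5/6)q; the wedge ps − pb = 68 gives 140/3 + (5/6)q − (814 - 2q) = 68, so q' = 5012/17.
Then pb = 814 − 2·(5012/17) = 3814/17 and ps = 140/3 + (5/6)·(5012/17) = 4970/17.
Government outlay = subsidy × quantity = 68 × 5012/17 = 20048.

Government cost = $20048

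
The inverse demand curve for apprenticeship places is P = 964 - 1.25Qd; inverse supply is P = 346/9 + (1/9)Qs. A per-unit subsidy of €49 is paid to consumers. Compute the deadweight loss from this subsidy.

Deadweight loss = €882

Pre-subsidy: 964 - 1.25Q = 346/9 + (1/9)Q gives Q* = 680 and P* = 114.
With the rebate, buyers effectively pay Pb = Ps − 49, where Ps is the price sellers receive.
On the curves, Pb = 964 - 1.25Q and Ps = 346/9 + (1/9)Q; the wedge Ps − Pb = 49 gives 346/9 + (1/9)Q − (964 - 1.25Q) = 49, so Q' = 716.
Then Pb = 964 − 1.25·716 = 69 and Ps = 346/9 + (1/9)·716 = 118.
The subsidy expands output by 716 − 680 = 36 past the efficient level; on those units the gap between marginal cost and willingness to pay runs from 0 up to 49.
DWL = ½ × 49 × 36 = 882.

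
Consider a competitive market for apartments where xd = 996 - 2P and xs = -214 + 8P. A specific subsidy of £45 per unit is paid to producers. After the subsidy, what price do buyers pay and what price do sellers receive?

Pre-subsidy: 996 - 2P = -214 + 8P gives P* = 121, x* = 754.
With the subsidy, sellers receive Ps = Pb + 45 for each unit, where Pb is the price buyers pay.
Supply in terms of Pb becomes xs = -214 + 8(Pb + 45) = 146 + 8Pb. Setting this equal to demand: 996 - 2Pb = 146 + 8Pb, so Pb = 85.
Sellers receive Ps = 85 + 45 = 130; x' = 996 − 2·85 = 826.

Buyers pay £85; sellers receive £130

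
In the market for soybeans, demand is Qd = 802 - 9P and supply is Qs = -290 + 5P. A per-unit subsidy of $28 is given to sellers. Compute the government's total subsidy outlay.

Pre-subsidy: 802 - 9P = -290 + 5P gives P* = 78, Q* = 100.
With the subsidy, sellers receive Ps = Pb + 28 for each unit, where Pb is the price buyers pay.
Supply in terms of Pb becomes Qs = -290 + 5(Pb + 28) = -150 + 5Pb. Setting this equal to demand: 802 - 9Pb = -150 + 5Pb, so Pb = 68.
Sellers receive Ps = 68 + 28 = 96; Q' = 802 − 9·68 = 190.
Government outlay = subsidy × quantity = 28 × 190 = 5320.

Government cost = $5320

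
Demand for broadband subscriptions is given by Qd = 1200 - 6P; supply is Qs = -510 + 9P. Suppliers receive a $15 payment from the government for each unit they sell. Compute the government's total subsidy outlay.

Pre-subsidy: 1200 - 6P = -510 + 9P gives P* = 114, Q* = 516.
With the subsidy, sellers receive Ps = Pb + 15 for each unit, where Pb is the price buyers pay.
Supply in terms of Pb becomes Qs = -510 + 9(Pb + 15) = -375 + 9Pb. Setting this equal to demand: 1200 - 6Pb = -375 + 9Pb, so Pb = 105.
Sellers receive Ps = 105 + 15 = 120; Q' = 1200 − 6·105 = 570.
Government outlay = subsidy × quantity = 15 × 570 = 8550.

Government cost = $8550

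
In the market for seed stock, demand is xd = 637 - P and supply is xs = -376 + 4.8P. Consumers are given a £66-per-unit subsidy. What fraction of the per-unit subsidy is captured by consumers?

Pre-subsidy: 637 - P = -376 + 4.8P gives P* = 5065/29, x* = 13408/29.
With the rebate, buyers effectively pay Pb = Ps − 66, where Ps is the price sellers receive.
Demand in terms of Ps becomes xd = 637 − 1(Ps − 66) = 703 - Ps. Setting this equal to supply: 703 - Ps = -376 + 4.8Ps, so Ps = 5395/29.
Buyers pay Pb = 5395/29 − 66 = 3481/29; x' = -376 + 4.8·(5395/29) = 14992/29.
Buyers' price falls by P* − Pb = 5065/29 − 3481/29 = 1584/29; sellers' price rises by Ps − P* = 5395/29 − 5065/29 = 330/29.
So consumers capture (1584/29)/66 = 24/29 of each unit of subsidy.

Consumer share = 24/29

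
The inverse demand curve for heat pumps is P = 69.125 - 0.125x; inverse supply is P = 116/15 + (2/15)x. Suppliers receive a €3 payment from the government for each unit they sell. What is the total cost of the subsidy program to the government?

Government cost = 23181/31

Pre-subsidy: 69.125 - 0.125x = 116/15 + (2/15)x gives x* = 7367/31 and P* = 1222/31.
With the subsidy, sellers receive Ps = Pb + 3 for each unit, where Pb is the price buyers pay.
On the curves, Pb = 69.125 - 0.125x and Ps = 116/15 + (2/15)x; the wedge Ps − Pb = 3 gives 116/15 + (2/15)x − (69.125 - 0.125x) = 3, so x' = 7727/31.
Then Pb = 69.125 − 0.125·(7727/31) = 1177/31 and Ps = 116/15 + (2/15)·(7727/31) = 1270/31.
Government outlay = subsidy × quantity = 3 × 7727/31 = 23181/31.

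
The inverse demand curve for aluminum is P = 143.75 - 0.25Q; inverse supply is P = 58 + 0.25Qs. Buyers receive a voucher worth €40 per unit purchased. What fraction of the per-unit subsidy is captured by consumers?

Consumer share = 0.5

Pre-subsidy: 143.75 - 0.25Q = 58 + 0.25Q gives Q* = 171.5 and P* = 100.875.
With the rebate, buyers effectively pay Pb = Ps − 40, where Ps is the price sellers receive.
On the curves, Pb = 143.75 - 0.25Q and Ps = 58 + 0.25Q; the wedge Ps − Pb = 40 gives 58 + 0.25Q − (143.75 - 0.25Q) = 40, so Q' = 251.5.
Then Pb = 143.75 − 0.25·251.5 = 80.875 and Ps = 58 + 0.25·251.5 = 120.875.
Buyers' price falls by P* − Pb = 100.875 − 80.875 = 20; sellers' price rises by Ps − P* = 120.875 − 100.875 = 20.
So consumers capture 20/40 = 0.5 of each unit of subsidy.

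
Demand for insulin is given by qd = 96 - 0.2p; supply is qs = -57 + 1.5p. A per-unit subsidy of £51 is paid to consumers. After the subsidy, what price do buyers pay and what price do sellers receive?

Pre-subsidy: 96 - 0.2p = -57 + 1.5p gives p* = 90, q* = 78.
With the rebate, buyers effectively pay pb = ps − 51, where ps is the price sellers receive.
Demand in terms of ps becomes qd = 96 − 0.2(ps − 51) = 106.2 - 0.2ps. Setting this equal to supply: 106.2 - 0.2ps = -57 + 1.5ps, so ps = 96.
Buyers pay pb = 96 − 51 = 45; q' = -57 + 1.5·96 = 87.

Buyers pay £45; sellers receive £96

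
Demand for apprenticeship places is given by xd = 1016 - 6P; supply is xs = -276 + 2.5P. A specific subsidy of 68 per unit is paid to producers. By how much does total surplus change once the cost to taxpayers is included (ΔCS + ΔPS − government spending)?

Net change in total surplus = -4080

Pre-subsidy: 1016 - 6P = -276 + 2.5P gives P* = 152, x* = 104.
With the subsidy, sellers receive Ps = Pb + 68 for each unit, where Pb is the price buyers pay.
Supply in terms of Pb becomes xs = -276 + 2.5(Pb + 68) = -106 + 2.5Pb. Setting this equal to demand: 1016 - 6Pb = -106 + 2.5Pb, so Pb = 132.
Sellers receive Ps = 132 + 68 = 200; x' = 1016 − 6·132 = 224.
ΔCS = ½(104 + 224)(152 − 132) = 3280; ΔPS = ½(104 + 224)(200 − 152) = 7872.
Government spending = 68 × 224 = 15232.
Net change = 3280 + 7872 − 15232 = -4080. The loss equals the DWL triangle ½·68·120.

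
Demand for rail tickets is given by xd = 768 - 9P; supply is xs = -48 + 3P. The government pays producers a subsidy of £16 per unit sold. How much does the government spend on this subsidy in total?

Pre-subsidy: 768 - 9P = -48 + 3P gives P* = 68, x* = 156.
With the subsidy, sellers receive Ps = Pb + 16 for each unit, where Pb is the price buyers pay.
Supply in terms of Pb becomes xs = -48 + 3(Pb + 16) = 0 + 3Pb. Setting this equal to demand: 768 - 9Pb = 0 + 3Pb, so Pb = 64.
Sellers receive Ps = 64 + 16 = 80; x' = 768 − 9·64 = 192.
Government outlay = subsidy × quantity = 16 × 192 = 3072.

Government cost = £3072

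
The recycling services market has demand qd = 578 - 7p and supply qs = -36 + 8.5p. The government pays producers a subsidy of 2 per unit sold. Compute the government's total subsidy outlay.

Government cost = 19120/31

Pre-subsidy: 578 - 7p = -36 + 8.5p gives p* = 1228/31, q* = 9322/31.
With the subsidy, sellers receive ps = pb + 2 for each unit, where pb is the price buyers pay.
Supply in terms of pb becomes qs = -36 + 8.5(pb + 2) = -19 + 8.5pb. Setting this equal to demand: 578 - 7pb = -19 + 8.5pb, so pb = 1194/31.
Sellers receive ps = 1194/31 + 2 = 1256/31; q' = 578 − 7·(1194/31) = 9560/31.
Government outlay = subsidy × quantity = 2 × 9560/31 = 19120/31.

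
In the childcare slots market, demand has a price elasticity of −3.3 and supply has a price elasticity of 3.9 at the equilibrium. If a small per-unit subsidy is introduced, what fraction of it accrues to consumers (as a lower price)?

Consumer share = 13/24

For a small subsidy around the equilibrium, the benefit split depends on the relative slopes, which at a point are proportional to the elasticities.
Buyer share = εs/(εs + |εd|) = 3.9/(3.9 + 3.3) = 13/24; seller share = |εd|/(εs + |εd|) = 11/24.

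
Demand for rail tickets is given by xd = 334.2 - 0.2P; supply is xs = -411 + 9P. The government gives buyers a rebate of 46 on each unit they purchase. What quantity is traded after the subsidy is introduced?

x' = 327

Pre-subsidy: 334.2 - 0.2P = -411 + 9P gives P* = 81, x* = 318.
With the rebate, buyers effectively pay Pb = Ps − 46, where Ps is the price sellers receive.
Demand in terms of Ps becomes xd = 334.2 − 0.2(Ps − 46) = 343.4 - 0.2Ps. Setting this equal to supply: 343.4 - 0.2Ps = -411 + 9Ps, so Ps = 82.
Buyers pay Pb = 82 − 46 = 36; x' = -411 + 9·82 = 327.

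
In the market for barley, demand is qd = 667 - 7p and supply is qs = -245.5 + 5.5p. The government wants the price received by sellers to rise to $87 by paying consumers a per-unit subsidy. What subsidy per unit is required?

Required subsidy s = $25 per unit

At a seller price of 87, quantity supplied is -245.5 + 5.5·87 = 233.
Buyers absorb 233 only when they pay pb with 667 − 7·pb = 233, i.e. pb = 62.
s = ps − pb = 87 − 62 = 25.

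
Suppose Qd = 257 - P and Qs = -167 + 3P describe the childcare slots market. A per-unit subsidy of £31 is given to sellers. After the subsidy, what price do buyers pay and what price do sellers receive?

Pre-subsidy: 257 - P = -167 + 3P gives P* = 106, Q* = 151.
With the subsidy, sellers receive Ps = Pb + 31 for each unit, where Pb is the price buyers pay.
Supply in terms of Pb becomes Qs = -167 + 3(Pb + 31) = -74 + 3Pb. Setting this equal to demand: 257 - Pb = -74 + 3Pb, so Pb = 82.75.
Sellers receive Ps = 82.75 + 31 = 113.75; Q' = 257 − 1·82.75 = 174.25.

Buyers pay £82.75; sellers receive £113.75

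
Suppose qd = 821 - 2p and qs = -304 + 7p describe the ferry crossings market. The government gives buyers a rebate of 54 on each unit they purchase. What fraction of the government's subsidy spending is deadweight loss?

DWL / government spending = 42/655

Pre-subsidy: 821 - 2p = -304 + 7p gives p* = 125, q* = 571.
With the rebate, buyers effectively pay pb = ps − 54, where ps is the price sellers receive.
Demand in terms of ps becomes qd = 821 − 2(ps − 54) = 929 - 2ps. Setting this equal to supply: 929 - 2ps = -304 + 7ps, so ps = 137.
Buyers pay pb = 137 − 54 = 83; q' = -304 + 7·137 = 655.
ΔCS = ½(571 + 655)(125 − 83) = 25746; ΔPS = ½(571 + 655)(137 − 125) = 7356.
Government spending = 54 × 655 = 35370.
DWL = ½ × 54 × (655 − 571) = 2268; fraction = 2268 / 35370 = 42/655.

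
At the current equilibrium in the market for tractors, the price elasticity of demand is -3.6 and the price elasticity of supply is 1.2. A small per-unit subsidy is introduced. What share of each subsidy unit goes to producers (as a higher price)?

For a small subsidy around the equilibrium, the benefit split depends on the relative slopes, which at a point are proportional to the elasticities.
Buyer share = εs/(εs + |εd|) = 1.2/(1.2 + 3.6) = 0.25; seller share = |εd|/(εs + |εd|) = 0.75.
So producers capture 0.75 of the subsidy.

Producer share = 0.75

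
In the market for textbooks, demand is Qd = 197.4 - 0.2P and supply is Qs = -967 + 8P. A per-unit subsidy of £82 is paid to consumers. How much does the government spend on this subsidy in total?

Government cost = £15170

Pre-subsidy: 197.4 - 0.2P = -967 + 8P gives P* = 142, Q* = 169.
With the rebate, buyers effectively pay Pb = Ps − 82, where Ps is the price sellers receive.
Demand in terms of Ps becomes Qd = 197.4 − 0.2(Ps − 82) = 213.8 - 0.2Ps. Setting this equal to supply: 213.8 - 0.2Ps = -967 + 8Ps, so Ps = 144.
Buyers pay Pb = 144 − 82 = 62; Q' = -967 + 8·144 = 185.
Government outlay = subsidy × quantity = 82 × 185 = 15170.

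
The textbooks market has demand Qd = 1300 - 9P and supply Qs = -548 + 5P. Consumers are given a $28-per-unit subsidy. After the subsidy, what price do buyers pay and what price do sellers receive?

Pre-subsidy: 1300 - 9P = -548 + 5P gives P* = 132, Q* = 112.
With the rebate, buyers effectively pay Pb = Ps − 28, where Ps is the price sellers receive.
Demand in terms of Ps becomes Qd = 1300 − 9(Ps − 28) = 1552 - 9Ps. Setting this equal to supply: 1552 - 9Ps = -548 + 5Ps, so Ps = 150.
Buyers pay Pb = 150 − 28 = 122; Q' = -548 + 5·150 = 202.

Buyers pay $122; sellers receive $150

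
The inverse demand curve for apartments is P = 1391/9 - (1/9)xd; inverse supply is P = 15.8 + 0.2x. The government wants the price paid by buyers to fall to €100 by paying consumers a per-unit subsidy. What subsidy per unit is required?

At a buyer price of 100, quantity demanded is 1391 − 9·100 = 491.
Sellers supply 491 only when they receive Ps = 15.8 + 0.2·491 = 114.
s = Ps − Pb = 114 − 100 = 14.

Required subsidy s = €14 per unit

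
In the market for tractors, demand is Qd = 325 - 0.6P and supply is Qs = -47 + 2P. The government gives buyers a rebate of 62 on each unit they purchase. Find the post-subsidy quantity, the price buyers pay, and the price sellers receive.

Q' = 3481/13; buyers pay 1240/13; sellers receive 2046/13

Pre-subsidy: 325 - 0.6P = -47 + 2P gives P* = 1860/13, Q* = 3109/13.
With the rebate, buyers effectively pay Pb = Ps − 62, where Ps is the price sellers receive.
Demand in terms of Ps becomes Qd = 325 − 0.6(Ps − 62) = 362.2 - 0.6Ps. Setting this equal to supply: 362.2 - 0.6Ps = -47 + 2Ps, so Ps = 2046/13.
Buyers pay Pb = 2046/13 − 62 = 1240/13; Q' = -47 + 2·(2046/13) = 3481/13.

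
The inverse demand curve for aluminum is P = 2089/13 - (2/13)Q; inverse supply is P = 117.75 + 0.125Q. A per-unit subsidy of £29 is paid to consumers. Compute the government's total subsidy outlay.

Pre-subsidy: 2089/13 - (2/13)Q = 117.75 + 0.125Q gives Q* = 154 and P* = 137.
With the rebate, buyers effectively pay Pb = Ps − 29, where Ps is the price sellers receive.
On the curves, Pb = 2089/13 - (2/13)Q and Ps = 117.75 + 0.125Q; the wedge Ps − Pb = 29 gives 117.75 + 0.125Q − (2089/13 - (2/13)Q) = 29, so Q' = 258.
Then Pb = 2089/13 − (2/13)·258 = 121 and Ps = 117.75 + 0.125·258 = 150.
Government outlay = subsidy × quantity = 29 × 258 = 7482.

Government cost = £7482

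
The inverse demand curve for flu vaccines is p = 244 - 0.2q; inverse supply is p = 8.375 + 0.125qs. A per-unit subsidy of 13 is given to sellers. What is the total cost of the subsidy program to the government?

Pre-subsidy: 244 - 0.2q = 8.375 + 0.125q gives q* = 725 and p* = 99.
With the subsidy, sellers receive ps = pb + 13 for each unit, where pb is the price buyers pay.
On the curves, pb = 244 - 0.2q and ps = 8.375 + 0.125q; the wedge ps − pb = 13 gives 8.375 + 0.125q − (244 - 0.2q) = 13, so q' = 765.
Then pb = 244 − 0.2·765 = 91 and ps = 8.375 + 0.125·765 = 104.
Government outlay = subsidy × quantity = 13 × 765 = 9945.

Government cost = 9945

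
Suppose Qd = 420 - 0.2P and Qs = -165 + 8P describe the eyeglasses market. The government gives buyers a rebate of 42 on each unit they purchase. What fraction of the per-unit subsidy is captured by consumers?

Pre-subsidy: 420 - 0.2P = -165 + 8P gives P* = 2925/41, Q* = 16635/41.
With the rebate, buyers effectively pay Pb = Ps − 42, where Ps is the price sellers receive.
Demand in terms of Ps becomes Qd = 420 − 0.2(Ps − 42) = 428.4 - 0.2Ps. Setting this equal to supply: 428.4 - 0.2Ps = -165 + 8Ps, so Ps = 2967/41.
Buyers pay Pb = 2967/41 − 42 = 1245/41; Q' = -165 + 8·(2967/41) = 16971/41.
Buyers' price falls by P* − Pb = 2925/41 − 1245/41 = 1680/41; sellers' price rises by Ps − P* = 2967/41 − 2925/41 = 42/41.
So consumers capture (1680/41)/42 = 40/41 of each unit of subsidy.

Consumer share = 40/41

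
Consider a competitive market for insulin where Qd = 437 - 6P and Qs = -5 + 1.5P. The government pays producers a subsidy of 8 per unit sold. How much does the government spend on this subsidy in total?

Government cost = 744

Pre-subsidy: 437 - 6P = -5 + 1.5P gives P* = 884/15, Q* = 83.4.
With the subsidy, sellers receive Ps = Pb + 8 for each unit, where Pb is the price buyers pay.
Supply in terms of Pb becomes Qs = -5 + 1.5(Pb + 8) = 7 + 1.5Pb. Setting this equal to demand: 437 - 6Pb = 7 + 1.5Pb, so Pb = 172/3.
Sellers receive Ps = 172/3 + 8 = 196/3; Q' = 437 − 6·(172/3) = 93.
Government outlay = subsidy × quantity = 8 × 93 = 744.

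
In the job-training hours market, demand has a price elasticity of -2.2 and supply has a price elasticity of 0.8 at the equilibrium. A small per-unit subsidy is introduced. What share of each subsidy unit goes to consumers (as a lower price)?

For a small subsidy around the equilibrium, the benefit split depends on the relative slopes, which at a point are proportional to the elasticities.
Buyer share = εs/(εs + |εd|) = 0.8/(0.8 + 2.2) = 4/15; seller share = |εd|/(εs + |εd|) = 11/15.

Consumer share = 4/15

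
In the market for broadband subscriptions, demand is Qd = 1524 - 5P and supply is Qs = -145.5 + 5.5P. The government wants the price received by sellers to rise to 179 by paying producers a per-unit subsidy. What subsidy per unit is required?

Required subsidy s = 42 per unit

At a seller price of 179, quantity supplied is -145.5 + 5.5·179 = 839.
Buyers absorb 839 only when they pay Pb with 1524 − 5·Pb = 839, i.e. Pb = 137.
s = Ps − Pb = 179 − 137 = 42.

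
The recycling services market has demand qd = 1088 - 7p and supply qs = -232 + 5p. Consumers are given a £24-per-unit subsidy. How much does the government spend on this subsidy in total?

Pre-subsidy: 1088 - 7p = -232 + 5p gives p* = 110, q* = 318.
With the rebate, buyers effectively pay pb = ps − 24, where ps is the price sellers receive.
Demand in terms of ps becomes qd = 1088 − 7(ps − 24) = 1256 - 7ps. Setting this equal to supply: 1256 - 7ps = -232 + 5ps, so ps = 124.
Buyers pay pb = 124 − 24 = 100; q' = -232 + 5·124 = 388.
Government outlay = subsidy × quantity = 24 × 388 = 9312.

Government cost = £9312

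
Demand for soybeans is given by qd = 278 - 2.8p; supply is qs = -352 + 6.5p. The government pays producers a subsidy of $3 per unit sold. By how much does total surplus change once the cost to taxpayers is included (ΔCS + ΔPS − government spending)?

Net change in total surplus = -273/31

Pre-subsidy: 278 - 2.8p = -352 + 6.5p gives p* = 2100/31, q* = 2738/31.
With the subsidy, sellers receive ps = pb + 3 for each unit, where pb is the price buyers pay.
Supply in terms of pb becomes qs = -352 + 6.5(pb + 3) = -332.5 + 6.5pb. Setting this equal to demand: 278 - 2.8pb = -332.5 + 6.5pb, so pb = 2035/31.
Sellers receive ps = 2035/31 + 3 = 2128/31; q' = 278 − 2.8·(2035/31) = 2920/31.
ΔCS = ½(2738/31 + 2920/31)(2100/31 − 2035/31) = 183885/961; ΔPS = ½(2738/31 + 2920/31)(2128/31 − 2100/31) = 79212/961.
Government spending = 3 × 2920/31 = 8760/31.
Net change = 183885/961 + 79212/961 − 8760/31 = -273/31. The loss equals the DWL triangle ½·3·182/31.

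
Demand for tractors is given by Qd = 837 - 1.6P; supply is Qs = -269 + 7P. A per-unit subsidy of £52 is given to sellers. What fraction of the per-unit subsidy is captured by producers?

Pre-subsidy: 837 - 1.6P = -269 + 7P gives P* = 5530/43, Q* = 27143/43.
With the subsidy, sellers receive Ps = Pb + 52 for each unit, where Pb is the price buyers pay.
Supply in terms of Pb becomes Qs = -269 + 7(Pb + 52) = 95 + 7Pb. Setting this equal to demand: 837 - 1.6Pb = 95 + 7Pb, so Pb = 3710/43.
Sellers receive Ps = 3710/43 + 52 = 5946/43; Q' = 837 − 1.6·(3710/43) = 30055/43.
Buyers' price falls by P* − Pb = 5530/43 − 3710/43 = 1820/43; sellers' price rises by Ps − P* = 5946/43 − 5530/43 = 416/43.
So producers capture (416/43)/52 = 8/43 of each unit of subsidy.

Producer share = 8/43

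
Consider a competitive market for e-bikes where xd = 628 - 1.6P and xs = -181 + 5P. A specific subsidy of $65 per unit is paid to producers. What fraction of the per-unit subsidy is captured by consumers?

Consumer share = 25/33

Pre-subsidy: 628 - 1.6P = -181 + 5P gives P* = 4045/33, x* = 14252/33.
With the subsidy, sellers receive Ps = Pb + 65 for each unit, where Pb is the price buyers pay.
Supply in terms of Pb becomes xs = -181 + 5(Pb + 65) = 144 + 5Pb. Setting this equal to demand: 628 - 1.6Pb = 144 + 5Pb, so Pb = 220/3.
Sellers receive Ps = 220/3 + 65 = 415/3; x' = 628 − 1.6·(220/3) = 1532/3.
Buyers' price falls by P* − Pb = 4045/33 − 220/3 = 1625/33; sellers' price rises by Ps − P* = 415/3 − 4045/33 = 520/33.
So consumers capture (1625/33)/65 = 25/33 of each unit of subsidy.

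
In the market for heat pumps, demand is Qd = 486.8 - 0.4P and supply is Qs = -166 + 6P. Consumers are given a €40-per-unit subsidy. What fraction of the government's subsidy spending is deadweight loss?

DWL / government spending = 15/922

Pre-subsidy: 486.8 - 0.4P = -166 + 6P gives P* = 102, Q* = 446.
With the rebate, buyers effectively pay Pb = Ps − 40, where Ps is the price sellers receive.
Demand in terms of Ps becomes Qd = 486.8 − 0.4(Ps − 40) = 502.8 - 0.4Ps. Setting this equal to supply: 502.8 - 0.4Ps = -166 + 6Ps, so Ps = 104.5.
Buyers pay Pb = 104.5 − 40 = 64.5; Q' = -166 + 6·104.5 = 461.
ΔCS = ½(446 + 461)(102 − 64.5) = 17006.25; ΔPS = ½(446 + 461)(104.5 − 102) = 1133.75.
Government spending = 40 × 461 = 18440.
DWL = ½ × 40 × (461 − 446) = 300; fraction = 300 / 18440 = 15/922.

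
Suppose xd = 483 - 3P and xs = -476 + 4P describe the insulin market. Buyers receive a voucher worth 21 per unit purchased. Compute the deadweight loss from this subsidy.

Deadweight loss = 378

Pre-subsidy: 483 - 3P = -476 + 4P gives P* = 137, x* = 72.
With the rebate, buyers effectively pay Pb = Ps − 21, where Ps is the price sellers receive.
Demand in terms of Ps becomes xd = 483 − 3(Ps − 21) = 546 - 3Ps. Setting this equal to supply: 546 - 3Ps = -476 + 4Ps, so Ps = 146.
Buyers pay Pb = 146 − 21 = 125; x' = -476 + 4·146 = 108.
The subsidy expands output by 108 − 72 = 36 past the efficient level; on those units the gap between marginal cost and willingness to pay runs from 0 up to 21.
DWL = ½ × 21 × 36 = 378.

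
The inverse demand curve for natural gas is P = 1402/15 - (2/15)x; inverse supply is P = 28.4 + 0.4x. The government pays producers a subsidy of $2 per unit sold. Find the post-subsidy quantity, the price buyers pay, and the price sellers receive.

x' = 125.75; buyers pay $76.7; sellers receive $78.7

Pre-subsidy: 1402/15 - (2/15)x = 28.4 + 0.4x gives x* = 122 and P* = 77.2.
With the subsidy, sellers receive Ps = Pb + 2 for each unit, where Pb is the price buyers pay.
On the curves, Pb = 1402/15 - (2/15)x and Ps = 28.4 + 0.4x; the wedge Ps − Pb = 2 gives 28.4 + 0.4x − (1402/15 - (2/15)x) = 2, so x' = 125.75.
Then Pb = 1402/15 − (2/15)·125.75 = 76.7 and Ps = 28.4 + 0.4·125.75 = 78.7.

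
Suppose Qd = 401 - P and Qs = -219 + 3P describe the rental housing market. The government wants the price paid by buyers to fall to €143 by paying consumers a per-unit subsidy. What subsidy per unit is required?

Required subsidy s = €16 per unit

At a buyer price of 143, quantity demanded is 401 − 1·143 = 258.
Sellers supply 258 only when they receive Ps with -219 + 3·Ps = 258, i.e. Ps = 159.
s = Ps − Pb = 159 − 143 = 16.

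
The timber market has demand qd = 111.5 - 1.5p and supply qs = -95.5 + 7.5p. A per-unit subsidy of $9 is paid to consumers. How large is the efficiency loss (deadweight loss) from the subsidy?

Deadweight loss = $50.625

Pre-subsidy: 111.5 - 1.5p = -95.5 + 7.5p gives p* = 23, q* = 77.
With the rebate, buyers effectively pay pb = ps − 9, where ps is the price sellers receive.
Demand in terms of ps becomes qd = 111.5 − 1.5(ps − 9) = 125 - 1.5ps. Setting this equal to supply: 125 - 1.5ps = -95.5 + 7.5ps, so ps = 24.5.
Buyers pay pb = 24.5 − 9 = 15.5; q' = -95.5 + 7.5·24.5 = 88.25.
The subsidy expands output by 88.25 − 77 = 11.25 past the efficient level; on those units the gap between marginal cost and willingness to pay runs from 0 up to 9.
DWL = ½ × 9 × 11.25 = 50.625.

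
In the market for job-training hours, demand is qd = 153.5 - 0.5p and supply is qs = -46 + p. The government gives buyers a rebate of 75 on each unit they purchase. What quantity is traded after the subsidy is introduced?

Pre-subsidy: 153.5 - 0.5p = -46 + p gives p* = 133, q* = 87.
With the rebate, buyers effectively pay pb = ps − 75, where ps is the price sellers receive.
Demand in terms of ps becomes qd = 153.5 − 0.5(ps − 75) = 191 - 0.5ps. Setting this equal to supply: 191 - 0.5ps = -46 + ps, so ps = 158.
Buyers pay pb = 158 − 75 = 83; q' = -46 + 1·158 = 112.

q' = 112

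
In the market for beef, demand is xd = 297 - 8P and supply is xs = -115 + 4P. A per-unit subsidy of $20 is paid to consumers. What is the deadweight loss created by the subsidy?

Deadweight loss = 1600/3

Pre-subsidy: 297 - 8P = -115 + 4P gives P* = 103/3, x* = 67/3.
With the rebate, buyers effectively pay Pb = Ps − 20, where Ps is the price sellers receive.
Demand in terms of Ps becomes xd = 297 − 8(Ps − 20) = 457 - 8Ps. Setting this equal to supply: 457 - 8Ps = -115 + 4Ps, so Ps = 143/3.
Buyers pay Pb = 143/3 − 20 = 83/3; x' = -115 + 4·(143/3) = 227/3.
The subsidy expands output by 227/3 − 67/3 = 160/3 past the efficient level; on those units the gap between marginal cost and willingness to pay runs from 0 up to 20.
DWL = ½ × 20 × 160/3 = 1600/3.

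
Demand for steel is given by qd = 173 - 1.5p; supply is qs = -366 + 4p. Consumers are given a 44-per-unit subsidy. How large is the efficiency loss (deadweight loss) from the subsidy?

Pre-subsidy: 173 - 1.5p = -366 + 4p gives p* = 98, q* = 26.
With the rebate, buyers effectively pay pb = ps − 44, where ps is the price sellers receive.
Demand in terms of ps becomes qd = 173 − 1.5(ps − 44) = 239 - 1.5ps. Setting this equal to supply: 239 - 1.5ps = -366 + 4ps, so ps = 110.
Buyers pay pb = 110 − 44 = 66; q' = -366 + 4·110 = 74.
The subsidy expands output by 74 − 26 = 48 past the efficient level; on those units the gap between marginal cost and willingness to pay runs from 0 up to 44.
DWL = ½ × 44 × 48 = 1056.

Deadweight loss = 1056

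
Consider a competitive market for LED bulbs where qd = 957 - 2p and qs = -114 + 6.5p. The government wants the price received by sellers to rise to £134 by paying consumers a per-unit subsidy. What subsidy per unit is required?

At a seller price of 134, quantity supplied is -114 + 6.5·134 = 757.
Buyers absorb 757 only when they pay pb with 957 − 2·pb = 757, i.e. pb = 100.
s = ps − pb = 134 − 100 = 34.

Required subsidy s = £34 per unit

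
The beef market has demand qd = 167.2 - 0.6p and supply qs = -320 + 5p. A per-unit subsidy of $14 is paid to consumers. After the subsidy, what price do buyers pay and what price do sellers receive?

Pre-subsidy: 167.2 - 0.6p = -320 + 5p gives p* = 87, q* = 115.
With the rebate, buyers effectively pay pb = ps − 14, where ps is the price sellers receive.
Demand in terms of ps becomes qd = 167.2 − 0.6(ps − 14) = 175.6 - 0.6ps. Setting this equal to supply: 175.6 - 0.6ps = -320 + 5ps, so ps = 88.5.
Buyers pay pb = 88.5 − 14 = 74.5; q' = -320 + 5·88.5 = 122.5.

Buyers pay $74.5; sellers receive $88.5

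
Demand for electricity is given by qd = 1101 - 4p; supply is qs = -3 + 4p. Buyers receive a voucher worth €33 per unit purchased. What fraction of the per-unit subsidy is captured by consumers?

Consumer share = 0.5

Pre-subsidy: 1101 - 4p = -3 + 4p gives p* = 138, q* = 549.
With the rebate, buyers effectively pay pb = ps − 33, where ps is the price sellers receive.
Demand in terms of ps becomes qd = 1101 − 4(ps − 33) = 1233 - 4ps. Setting this equal to supply: 1233 - 4ps = -3 + 4ps, so ps = 154.5.
Buyers pay pb = 154.5 − 33 = 121.5; q' = -3 + 4·154.5 = 615.
Buyers' price falls by p* − pb = 138 − 121.5 = 16.5; sellers' price rises by ps − p* = 154.5 − 138 = 16.5.
So consumers capture 16.5/33 = 0.5 of each unit of subsidy.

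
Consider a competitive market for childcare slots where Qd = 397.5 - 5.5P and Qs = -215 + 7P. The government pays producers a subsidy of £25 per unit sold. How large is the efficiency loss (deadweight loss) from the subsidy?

Deadweight loss = £962.5

Pre-subsidy: 397.5 - 5.5P = -215 + 7P gives P* = 49, Q* = 128.
With the subsidy, sellers receive Ps = Pb + 25 for each unit, where Pb is the price buyers pay.
Supply in terms of Pb becomes Qs = -215 + 7(Pb + 25) = -40 + 7Pb. Setting this equal to demand: 397.5 - 5.5Pb = -40 + 7Pb, so Pb = 35.
Sellers receive Ps = 35 + 25 = 60; Q' = 397.5 − 5.5·35 = 205.
The subsidy expands output by 205 − 128 = 77 past the efficient level; on those units the gap between marginal cost and willingness to pay runs from 0 up to 25.
DWL = ½ × 25 × 77 = 962.5.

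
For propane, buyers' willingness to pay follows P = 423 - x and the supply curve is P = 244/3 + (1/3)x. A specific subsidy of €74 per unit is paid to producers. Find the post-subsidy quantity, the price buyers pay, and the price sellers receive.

Pre-subsidy: 423 - x = 244/3 + (1/3)x gives x* = 256.25 and P* = 166.75.
With the subsidy, sellers receive Ps = Pb + 74 for each unit, where Pb is the price buyers pay.
On the curves, Pb = 423 - x and Ps = 244/3 + (1/3)x; the wedge Ps − Pb = 74 gives 244/3 + (1/3)x − (423 - x) = 74, so x' = 311.75.
Then Pb = 423 − 1·311.75 = 111.25 and Ps = 244/3 + (1/3)·311.75 = 185.25.

x' = 311.75; buyers pay €111.25; sellers receive €185.25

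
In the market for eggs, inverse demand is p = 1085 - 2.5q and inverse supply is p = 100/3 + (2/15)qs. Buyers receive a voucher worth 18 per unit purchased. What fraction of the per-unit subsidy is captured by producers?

Pre-subsidy: 1085 - 2.5q = 100/3 + (2/15)q gives q* = 31550/79 and p* = 6840/79.
With the rebate, buyers effectively pay pb = ps − 18, where ps is the price sellers receive.
On the curves, pb = 1085 - 2.5q and ps = 100/3 + (2/15)q; the wedge ps − pb = 18 gives 100/3 + (2/15)q − (1085 - 2.5q) = 18, so q' = 32090/79.
Then pb = 1085 − 2.5·(32090/79) = 5490/79 and ps = 100/3 + (2/15)·(32090/79) = 6912/79.
Buyers' price falls by p* − pb = 6840/79 − 5490/79 = 1350/79; sellers' price rises by ps − p* = 6912/79 − 6840/79 = 72/79.
So producers capture (72/79)/18 = 4/79 of each unit of subsidy.

Producer share = 4/79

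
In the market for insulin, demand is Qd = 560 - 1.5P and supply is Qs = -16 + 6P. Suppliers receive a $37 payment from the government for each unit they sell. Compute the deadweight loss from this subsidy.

Pre-subsidy: 560 - 1.5P = -16 + 6P gives P* = 76.8, Q* = 444.8.
With the subsidy, sellers receive Ps = Pb + 37 for each unit, where Pb is the price buyers pay.
Supply in terms of Pb becomes Qs = -16 + 6(Pb + 37) = 206 + 6Pb. Setting this equal to demand: 560 - 1.5Pb = 206 + 6Pb, so Pb = 47.2.
Sellers receive Ps = 47.2 + 37 = 84.2; Q' = 560 − 1.5·47.2 = 489.2.
The subsidy expands output by 489.2 − 444.8 = 44.4 past the efficient level; on those units the gap between marginal cost and willingness to pay runs from 0 up to 37.
DWL = ½ × 37 × 44.4 = 821.4.

Deadweight loss = $821.4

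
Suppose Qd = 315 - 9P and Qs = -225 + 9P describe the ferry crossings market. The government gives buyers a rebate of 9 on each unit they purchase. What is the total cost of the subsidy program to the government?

Government cost = 769.5

Pre-subsidy: 315 - 9P = -225 + 9P gives P* = 30, Q* = 45.
With the rebate, buyers effectively pay Pb = Ps − 9, where Ps is the price sellers receive.
Demand in terms of Ps becomes Qd = 315 − 9(Ps − 9) = 396 - 9Ps. Setting this equal to supply: 396 - 9Ps = -225 + 9Ps, so Ps = 34.5.
Buyers pay Pb = 34.5 − 9 = 25.5; Q' = -225 + 9·34.5 = 85.5.
Government outlay = subsidy × quantity = 9 × 85.5 = 769.5.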